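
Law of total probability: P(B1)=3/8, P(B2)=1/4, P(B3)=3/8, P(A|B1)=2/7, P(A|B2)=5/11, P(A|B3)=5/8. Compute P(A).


P(A) = P(A|B1)P(B1) + P(A|B2)P(B2) + P(A|B3)P(B3)
= 2/7*3/8 + 5/11*1/4 + 5/8*3/8
= 3/28 + 5/44 + 15/64 = 2243/4928

2243/4928


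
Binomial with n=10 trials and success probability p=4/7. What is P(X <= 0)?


P(X<=0) = P(X=0)
= 59049/282475249
= 59049/282475249

59049/282475249


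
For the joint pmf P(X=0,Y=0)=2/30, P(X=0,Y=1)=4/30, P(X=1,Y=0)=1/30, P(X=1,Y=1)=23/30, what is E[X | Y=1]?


P(Y=1) = 27/30
E[X|Y=1] = (0*4 + 1*23)/27 = 23/27

23/27


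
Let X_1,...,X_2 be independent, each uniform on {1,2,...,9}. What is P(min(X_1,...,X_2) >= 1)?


P(min >= 1) = P(all X_i >= 1) = (P(X_1 >= 1))^2
= (9/9)^2 = 1^2 = 1

1


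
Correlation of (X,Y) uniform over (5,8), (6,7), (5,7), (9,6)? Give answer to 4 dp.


Cov(X,Y) = -1.0000, Var(X) = 2.6875, Var(Y) = 0.5000
rho = Cov/(sqrt(VarX)*sqrt(VarY)) = -0.8627

-0.8627


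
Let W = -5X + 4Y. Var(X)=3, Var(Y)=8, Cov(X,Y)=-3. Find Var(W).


Var(-5X + 4Y) = (-5)^2*Var(X) + 4^2*Var(Y) + 2*(-5)*4*Cov(X,Y)
= 25*3 + 16*8 - 40*(-3)
= 75 + 128 + 120 = 323

323


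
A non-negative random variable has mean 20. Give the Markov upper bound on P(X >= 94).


Markov: P(X >= a) <= E[X]/a
P(X >= 94) <= 20/94 = 10/47

10/47


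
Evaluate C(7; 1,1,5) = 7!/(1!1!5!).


7! = 5040
Denominator: 1!=1 * 1!=1 * 5!=120
Coefficient = 5040 / 120 = 42

42


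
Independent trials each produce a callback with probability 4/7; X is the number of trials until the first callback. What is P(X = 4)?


P(X=4) = (1-p)^3 * p = (3/7)^3 * 4/7
= 27/343 * 4/7 = 108/2401

108/2401


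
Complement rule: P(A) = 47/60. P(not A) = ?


P(A') = 1 - P(A) = 1 - 47/60 = 13/60

13/60


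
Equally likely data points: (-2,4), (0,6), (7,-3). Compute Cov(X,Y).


E[X]=5/3, E[Y]=7/3, E[XY]=-29/3
Cov(X,Y) = E[XY] - E[X]E[Y] = -29/3 - 5/3*7/3 = -122/9

-122/9


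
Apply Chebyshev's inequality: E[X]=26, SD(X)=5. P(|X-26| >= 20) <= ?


k = 20/5 = 4
Chebyshev: P(|X-mu| >= k*sigma) <= 1/k^2 = 1/4^2 = 1/16

1/16


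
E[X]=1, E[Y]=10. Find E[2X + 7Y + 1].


E[2X + 7Y + 1] = 2*E[X] + 7*E[Y] + 1
= (2)*(1) + (7)*(10) + (1)
= 2 + 70 + 1 = 73

73


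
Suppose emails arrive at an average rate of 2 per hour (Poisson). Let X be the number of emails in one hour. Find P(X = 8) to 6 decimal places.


P(X=8) = e^(-2) * 2^8 / 8!
≈ 0.1353352832 * 256 / 40320
≈ 0.000859

0.000859


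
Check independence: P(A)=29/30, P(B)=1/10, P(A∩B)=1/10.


P(A)*P(B) = 29/30*1/10 = 29/300
P(A∩B) = 1/10 != 29/300, so not independent

No, A and B are not independent


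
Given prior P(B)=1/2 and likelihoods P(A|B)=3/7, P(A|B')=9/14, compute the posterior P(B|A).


P(A) = P(A|B)P(B) + P(A|B')P(B') = 3/7*1/2 + 9/14*1/2 = 15/28
P(B|A) = P(A|B)P(B)/P(A) = (3/14)/(15/28) = 2/5

2/5


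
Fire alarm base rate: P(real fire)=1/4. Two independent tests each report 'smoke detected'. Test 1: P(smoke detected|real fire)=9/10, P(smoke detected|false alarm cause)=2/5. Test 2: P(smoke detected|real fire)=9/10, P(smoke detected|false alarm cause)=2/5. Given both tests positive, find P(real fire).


After test 1: P(+) = 9/10*1/4 + 2/5*3/4 = 21/40
P(B|+) = (9/40)/(21/40) = 3/7
After test 2 (use post1 as new prior): P(+) = 9/10*3/7 + 2/5*4/7 = 43/70
P(B|+,+) = (27/70)/(43/70) = 27/43

27/43


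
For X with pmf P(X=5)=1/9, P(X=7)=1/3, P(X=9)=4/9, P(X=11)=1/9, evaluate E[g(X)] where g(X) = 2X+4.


E[2X+4] = sum(g(x)*P(x))
= 14*1/9 + 18*1/3 + 22*4/9 + 26*1/9
= 182/9

182/9


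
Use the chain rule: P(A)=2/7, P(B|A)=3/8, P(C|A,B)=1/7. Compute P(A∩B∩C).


P(A∩B∩C) = P(A) * P(B|A) * P(C|A∩B)
= 2/7 * 3/8 * 1/7
= 3/28 * 1/7 = 3/196

3/196


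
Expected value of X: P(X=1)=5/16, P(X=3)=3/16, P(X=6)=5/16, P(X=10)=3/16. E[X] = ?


E[X] = sum(x * P(x))
= 1*5/16 + 3*3/16 + 6*5/16 + 10*3/16
= 37/8

37/8


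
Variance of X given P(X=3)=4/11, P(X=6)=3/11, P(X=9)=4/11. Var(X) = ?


E[X] = 6, E[X^2] = 468/11
Var(X) = E[X^2] - (E[X])^2 = 468/11 - (6)^2 = 72/11

72/11


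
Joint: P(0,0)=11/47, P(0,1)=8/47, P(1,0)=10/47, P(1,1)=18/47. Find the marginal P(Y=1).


P(Y=1) = P(0,1)+P(1,1) = 8/47 + 18/47 = 26/47

26/47


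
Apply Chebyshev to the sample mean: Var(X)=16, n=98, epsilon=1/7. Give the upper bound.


Var(Xbar) = Var(X)/n = 16/98
Chebyshev: P(|Xbar-mu| >= 1/7) <= Var(Xbar)/(1/7)^2 = (8/49)/(1/49) = 8
Bound exceeds 1, so trivial bound: 1

1


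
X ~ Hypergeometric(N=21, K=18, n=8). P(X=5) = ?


P(X=5) = C(18,5)*C(3,3) / C(21,8)
= 8568*1 / 203490
= 8568/203490 = 4/95

4/95


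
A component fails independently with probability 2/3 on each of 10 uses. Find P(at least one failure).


P(at least one) = 1 - P(none)
P(none) = (1 - 2/3)^10 = (1/3)^10 = 1/59049
P(at least one) = 1 - 1/59049 = 59048/59049

59048/59049


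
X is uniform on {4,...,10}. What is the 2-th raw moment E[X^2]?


E[X^2] = (1/7) * sum(x^2 for x=4..10)
= 371/7 = 53

53


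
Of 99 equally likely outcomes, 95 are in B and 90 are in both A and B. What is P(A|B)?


P(A|B) = P(A∩B)/P(B) = (90/99)/(95/99) = 90/95 = 18/19

18/19


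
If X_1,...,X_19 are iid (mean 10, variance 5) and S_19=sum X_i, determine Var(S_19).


By independence, Var(S_n) = n*Var(X_1) = 19*5 = 95

95


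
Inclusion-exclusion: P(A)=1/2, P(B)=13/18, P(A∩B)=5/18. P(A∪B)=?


P(A∪B) = P(A) + P(B) - P(A∩B)
= 1/2 + 13/18 - 5/18 = 17/18

17/18


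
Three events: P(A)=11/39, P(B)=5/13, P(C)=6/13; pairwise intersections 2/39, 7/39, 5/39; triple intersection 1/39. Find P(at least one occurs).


P(A∪B∪C) = P(A)+P(B)+P(C) - P(AB)-P(AC)-P(BC) + P(ABC)
= 11/39+5/13+6/13 - 2/39-7/39-5/39 + 1/39
= 31/39

31/39


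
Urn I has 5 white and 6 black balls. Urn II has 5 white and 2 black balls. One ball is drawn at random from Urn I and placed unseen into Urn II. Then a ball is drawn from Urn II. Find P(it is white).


P(transfer white) = 5/11; P(transfer black) = 6/11
If white transferred: Urn II has 6 white of 8, so P(white|white moved) = 3/4
If black transferred: Urn II has 5 white of 8, so P(white|black moved) = 5/8
By total probability: P(white) = 5/11*3/4 + 6/11*5/8 = 15/22

15/22


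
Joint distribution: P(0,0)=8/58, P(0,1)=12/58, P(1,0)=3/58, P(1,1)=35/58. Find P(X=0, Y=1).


Read from table: P(X=0, Y=1) = 12/58 = 6/29

6/29


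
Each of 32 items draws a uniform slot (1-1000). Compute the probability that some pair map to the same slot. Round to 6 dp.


P(all different) = prod((1000-i)/1000 for i=0..31) = 0.605748
P(at least one match) = 1 - 0.605748 = 0.394252

0.394252


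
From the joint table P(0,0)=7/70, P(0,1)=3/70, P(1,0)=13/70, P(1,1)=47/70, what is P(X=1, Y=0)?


Read from table: P(X=1, Y=0) = 13/70

13/70


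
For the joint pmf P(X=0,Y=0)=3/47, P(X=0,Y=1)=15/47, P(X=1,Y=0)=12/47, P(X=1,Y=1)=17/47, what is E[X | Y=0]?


P(Y=0) = 15/47
E[X|Y=0] = (0*3 + 1*12)/15 = 12/15 = 4/5

4/5


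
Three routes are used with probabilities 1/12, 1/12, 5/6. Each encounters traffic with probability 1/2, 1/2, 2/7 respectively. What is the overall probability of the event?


P(A) = P(A|B1)P(B1) + P(A|B2)P(B2) + P(A|B3)P(B3)
= 1/2*1/12 + 1/2*1/12 + 2/7*5/6
= 1/24 + 1/24 + 5/21 = 9/28

9/28


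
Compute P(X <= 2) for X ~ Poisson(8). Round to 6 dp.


P(X<=2) = e^(-8)*8^0/0! + e^(-8)*8^1/1! + e^(-8)*8^2/2!
≈ 0.0003354626 + 0.0026837010 + 0.0107348041
= 0.0137539677
≈ 0.013754

0.013754


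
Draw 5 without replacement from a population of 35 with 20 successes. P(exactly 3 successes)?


P(X=3) = C(20,3)*C(15,2) / C(35,5)
= 1140*105 / 324632
= 119700/324632 = 4275/11594

4275/11594


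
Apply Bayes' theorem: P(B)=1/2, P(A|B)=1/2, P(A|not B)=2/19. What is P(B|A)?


P(A) = P(A|B)P(B) + P(A|B')P(B') = 1/2*1/2 + 2/19*1/2 = 23/76
P(B|A) = P(A|B)P(B)/P(A) = (1/4)/(23/76) = 19/23

19/23


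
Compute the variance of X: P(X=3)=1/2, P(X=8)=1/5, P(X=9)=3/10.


E[X] = 29/5, E[X^2] = 208/5
Var(X) = E[X^2] - (E[X])^2 = 208/5 - (29/5)^2 = 199/25

199/25


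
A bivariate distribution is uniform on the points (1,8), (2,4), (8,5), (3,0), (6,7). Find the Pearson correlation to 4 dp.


Cov(X,Y) = 0.4000, Var(X) = 6.8000, Var(Y) = 7.7600
rho = Cov/(sqrt(VarX)*sqrt(VarY)) = 0.0551

0.0551


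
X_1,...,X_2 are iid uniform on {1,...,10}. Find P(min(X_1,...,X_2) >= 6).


P(min >= 6) = P(all X_i >= 6) = (P(X_1 >= 6))^2
= (5/10)^2 = (1/2)^2 = 1/4

1/4


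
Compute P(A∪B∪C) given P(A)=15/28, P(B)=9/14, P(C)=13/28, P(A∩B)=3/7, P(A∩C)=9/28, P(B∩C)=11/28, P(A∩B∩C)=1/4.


P(A∪B∪C) = P(A)+P(B)+P(C) - P(AB)-P(AC)-P(BC) + P(ABC)
= 15/28+9/14+13/28 - 3/7-9/28-11/28 + 1/4
= 3/4

3/4


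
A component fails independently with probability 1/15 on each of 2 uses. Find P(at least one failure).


P(at least one) = 1 - P(none)
P(none) = (1 - 1/15)^2 = (14/15)^2 = 196/225
P(at least one) = 1 - 196/225 = 29/225

29/225


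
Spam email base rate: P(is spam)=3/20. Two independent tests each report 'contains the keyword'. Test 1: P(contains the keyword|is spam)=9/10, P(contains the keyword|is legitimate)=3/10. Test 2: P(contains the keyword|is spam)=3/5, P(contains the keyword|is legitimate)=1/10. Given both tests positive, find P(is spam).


After test 1: P(+) = 9/10*3/20 + 3/10*17/20 = 39/100
P(B|+) = (27/200)/(39/100) = 9/26
After test 2 (use post1 as new prior): P(+) = 3/5*9/26 + 1/10*17/26 = 71/260
P(B|+,+) = (27/130)/(71/260) = 54/71

54/71


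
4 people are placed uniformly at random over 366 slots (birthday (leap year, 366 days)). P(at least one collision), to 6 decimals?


P(all different) = prod((366-i)/366 for i=0..3) = 0.983689
P(at least one match) = 1 - 0.983689 = 0.016311

0.016311


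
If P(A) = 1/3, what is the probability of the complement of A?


P(A') = 1 - P(A) = 1 - 1/3 = 2/3

2/3


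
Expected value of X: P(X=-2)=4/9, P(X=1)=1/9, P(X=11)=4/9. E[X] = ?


E[X] = sum(x * P(x))
= -2*4/9 + 1*1/9 + 11*4/9
= 37/9

37/9


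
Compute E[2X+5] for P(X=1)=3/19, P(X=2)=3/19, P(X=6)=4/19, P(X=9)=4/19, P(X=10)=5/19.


E[2X+5] = sum(g(x)*P(x))
= 7*3/19 + 9*3/19 + 17*4/19 + 23*4/19 + 25*5/19
= 333/19

333/19


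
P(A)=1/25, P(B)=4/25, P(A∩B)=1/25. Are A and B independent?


P(A)*P(B) = 1/25*4/25 = 4/625
P(A∩B) = 1/25 != 4/625, so not independent

No, A and B are not independent


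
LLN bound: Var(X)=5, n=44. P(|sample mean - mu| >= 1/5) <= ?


Var(Xbar) = Var(X)/n = 5/44
Chebyshev: P(|Xbar-mu| >= 1/5) <= Var(Xbar)/(1/5)^2 = (5/44)/(1/25) = 125/44
Bound exceeds 1, so trivial bound: 1

1


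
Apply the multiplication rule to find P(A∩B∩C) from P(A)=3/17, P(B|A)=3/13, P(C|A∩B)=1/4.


P(A∩B∩C) = P(A) * P(B|A) * P(C|A∩B)
= 3/17 * 3/13 * 1/4
= 9/221 * 1/4 = 9/884

9/884


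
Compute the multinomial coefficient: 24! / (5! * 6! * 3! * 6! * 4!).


24! = 620448401733239439360000
Denominator: 5!=120 * 6!=720 * 3!=6 * 6!=720 * 4!=24
Coefficient = 620448401733239439360000 / 8957952000 = 69262304791680

69262304791680


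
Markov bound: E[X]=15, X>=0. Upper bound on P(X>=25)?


Markov: P(X >= a) <= E[X]/a
P(X >= 25) <= 15/25 = 3/5

3/5


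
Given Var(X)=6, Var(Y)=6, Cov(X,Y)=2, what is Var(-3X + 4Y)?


Var(-3X + 4Y) = (-3)^2*Var(X) + 4^2*Var(Y) + 2*(-3)*4*Cov(X,Y)
= 9*6 + 16*6 - 24*2
= 54 + 96 - 48 = 102

102


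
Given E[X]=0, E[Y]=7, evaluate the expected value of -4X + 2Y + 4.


E[-4X + 2Y + 4] = -4*E[X] + 2*E[Y] + 4
= (-4)*(0) + (2)*(7) + (4)
= 0 + 14 + 4 = 18

18


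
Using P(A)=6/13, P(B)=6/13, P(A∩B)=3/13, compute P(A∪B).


P(A∪B) = P(A) + P(B) - P(A∩B)
= 6/13 + 6/13 - 3/13 = 9/13

9/13


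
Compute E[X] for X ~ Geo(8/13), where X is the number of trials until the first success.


For geometric (trials until first success), E[X] = 1/p = 1/(8/13) = 13/8

13/8


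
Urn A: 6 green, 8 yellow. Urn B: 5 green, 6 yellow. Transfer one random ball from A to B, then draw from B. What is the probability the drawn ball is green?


P(transfer green) = 6/14 = 3/7; P(transfer yellow) = 4/7
If green transferred: Urn II has 6 green of 12, so P(green|green moved) = 1/2
If yellow transferred: Urn II has 5 green of 12, so P(green|yellow moved) = 5/12
By total probability: P(green) = 3/7*1/2 + 4/7*5/12 = 19/42

19/42


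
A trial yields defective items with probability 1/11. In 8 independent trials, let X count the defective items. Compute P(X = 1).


P(X=1) = C(8,1) * p^1 * (1-p)^7
= 8 * 1/11 * 10000000/19487171
= 80000000/214358881

80000000/214358881


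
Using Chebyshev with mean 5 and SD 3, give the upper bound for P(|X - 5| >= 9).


k = 9/3 = 3
Chebyshev: P(|X-mu| >= k*sigma) <= 1/k^2 = 1/3^2 = 1/9

1/9


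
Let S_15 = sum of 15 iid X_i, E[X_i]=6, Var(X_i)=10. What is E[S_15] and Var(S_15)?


E[S_n] = n*mu = 15*6 = 90
Var(S_n) = n*sigma^2 = 15*10 = 150

E[S_15]=90, Var(S_15)=150


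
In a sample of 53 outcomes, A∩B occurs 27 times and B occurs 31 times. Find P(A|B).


P(A|B) = P(A∩B)/P(B) = (27/53)/(31/53) = 27/31

27/31


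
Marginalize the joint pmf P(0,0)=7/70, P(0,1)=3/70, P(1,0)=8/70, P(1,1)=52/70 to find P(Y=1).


P(Y=1) = P(0,1)+P(1,1) = 3/70 + 52/70 = 55/70 = 11/14

11/14


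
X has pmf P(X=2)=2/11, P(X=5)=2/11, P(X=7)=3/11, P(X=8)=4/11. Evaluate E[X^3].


E[X^3] = sum(x^3 * P(x))
= 8*2/11 + 125*2/11 + 343*3/11 + 512*4/11
= 3343/11

3343/11


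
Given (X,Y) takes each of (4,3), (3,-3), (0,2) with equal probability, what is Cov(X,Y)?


E[X]=7/3, E[Y]=2/3, E[XY]=1
Cov(X,Y) = E[XY] - E[X]E[Y] = 1 - 7/3*2/3 = -5/9

-5/9


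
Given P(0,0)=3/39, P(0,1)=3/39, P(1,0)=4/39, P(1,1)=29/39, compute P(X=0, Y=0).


Read from table: P(X=0, Y=0) = 3/39 = 1/13

1/13


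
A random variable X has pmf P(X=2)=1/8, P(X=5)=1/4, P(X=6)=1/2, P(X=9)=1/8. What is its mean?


E[X] = sum(x * P(x))
= 2*1/8 + 5*1/4 + 6*1/2 + 9*1/8
= 45/8

45/8


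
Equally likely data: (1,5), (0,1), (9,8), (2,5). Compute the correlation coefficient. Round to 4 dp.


Cov(X,Y) = 7.5000, Var(X) = 12.5000, Var(Y) = 6.1875
rho = Cov/(sqrt(VarX)*sqrt(VarY)) = 0.8528

0.8528


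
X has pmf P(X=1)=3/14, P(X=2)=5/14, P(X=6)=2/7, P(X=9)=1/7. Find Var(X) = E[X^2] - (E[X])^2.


E[X] = 55/14, E[X^2] = 47/2
Var(X) = E[X^2] - (E[X])^2 = 47/2 - (55/14)^2 = 1581/196

1581/196


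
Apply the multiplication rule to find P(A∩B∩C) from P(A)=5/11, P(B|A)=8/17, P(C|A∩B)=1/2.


P(A∩B∩C) = P(A) * P(B|A) * P(C|A∩B)
= 5/11 * 8/17 * 1/2
= 40/187 * 1/2 = 20/187

20/187


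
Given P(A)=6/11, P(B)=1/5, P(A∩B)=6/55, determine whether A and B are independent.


P(A)*P(B) = 6/11*1/5 = 6/55
P(A∩B) = 6/55, which equals P(A)P(B), so independent

Yes, A and B are independent


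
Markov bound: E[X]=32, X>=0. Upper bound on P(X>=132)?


Markov: P(X >= a) <= E[X]/a
P(X >= 132) <= 32/132 = 8/33

8/33


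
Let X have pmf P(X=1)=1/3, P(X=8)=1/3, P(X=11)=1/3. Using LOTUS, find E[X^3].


E[X^3] = sum(g(x)*P(x))
= 1*1/3 + 512*1/3 + 1331*1/3
= 1844/3

1844/3


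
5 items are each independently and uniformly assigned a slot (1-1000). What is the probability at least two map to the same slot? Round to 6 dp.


P(all different) = prod((1000-i)/1000 for i=0..4) = 0.990035
P(at least one match) = 1 - 0.990035 = 0.009965

0.009965


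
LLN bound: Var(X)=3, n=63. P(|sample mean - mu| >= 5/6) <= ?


Var(Xbar) = Var(X)/n = 3/63
Chebyshev: P(|Xbar-mu| >= 5/6) <= Var(Xbar)/(5/6)^2 = (1/21)/(25/36) = 12/175

12/175


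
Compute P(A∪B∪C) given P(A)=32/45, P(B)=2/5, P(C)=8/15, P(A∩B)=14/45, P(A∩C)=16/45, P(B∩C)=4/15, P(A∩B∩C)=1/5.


P(A∪B∪C) = P(A)+P(B)+P(C) - P(AB)-P(AC)-P(BC) + P(ABC)
= 32/45+2/5+8/15 - 14/45-16/45-4/15 + 1/5
= 41/45

41/45


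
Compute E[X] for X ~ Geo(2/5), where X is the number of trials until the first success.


For geometric (trials until first success), E[X] = 1/p = 1/(2/5) = 5/2

5/2


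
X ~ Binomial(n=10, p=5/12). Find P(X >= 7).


P(X>=7) = P(X=7) + P(X=8) + P(X=9) + P(X=10)
= 133984375/2579890176 + 95703125/6879707136 + 68359375/30958682112 + 9765625/61917364224
= 351953125/5159780352

351953125/5159780352


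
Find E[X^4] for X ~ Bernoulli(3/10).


For Bernoulli: X in {0,1}
E[X^4] = 0^4*(1-3/10) + 1^4*3/10 = 3/10

3/10


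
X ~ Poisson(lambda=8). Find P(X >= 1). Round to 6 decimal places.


P(X>=1) = 1 - P(X<=0) = 1 - (e^(-8)*8^0/0!)
≈ 1 - 0.0003354626 = 0.9996645374
≈ 0.999665

0.999665


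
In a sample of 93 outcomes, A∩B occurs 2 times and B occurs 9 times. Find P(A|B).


P(A|B) = P(A∩B)/P(B) = (2/93)/(9/93) = 2/9

2/9


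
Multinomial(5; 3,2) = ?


5! = 120
Denominator: 3!=6 * 2!=2
Coefficient = 120 / 12 = 10

10


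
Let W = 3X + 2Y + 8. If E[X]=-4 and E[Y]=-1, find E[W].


E[3X + 2Y + 8] = 3*E[X] + 2*E[Y] + 8
= (3)*(-4) + (2)*(-1) + (8)
= -12 - 2 + 8 = -6

-6


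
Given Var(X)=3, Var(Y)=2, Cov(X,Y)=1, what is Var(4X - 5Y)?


Var(4X - 5Y) = 4^2*Var(X) + (-5)^2*Var(Y) + 2*4*(-5)*Cov(X,Y)
= 16*3 + 25*2 - 40*1
= 48 + 50 - 40 = 58

58


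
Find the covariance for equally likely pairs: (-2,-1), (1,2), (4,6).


E[X]=1, E[Y]=7/3, E[XY]=28/3
Cov(X,Y) = E[XY] - E[X]E[Y] = 28/3 - 1*7/3 = 7

7


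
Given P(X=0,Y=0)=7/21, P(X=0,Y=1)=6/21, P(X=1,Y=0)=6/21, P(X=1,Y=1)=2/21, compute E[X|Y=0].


P(Y=0) = 13/21
E[X|Y=0] = (0*7 + 1*6)/13 = 6/13

6/13


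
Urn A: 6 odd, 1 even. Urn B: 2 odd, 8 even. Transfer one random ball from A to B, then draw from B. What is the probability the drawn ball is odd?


P(transfer odd) = 6/7; P(transfer even) = 1/7
If odd transferred: Urn II has 3 odd of 11, so P(odd|odd moved) = 3/11
If even transferred: Urn II has 2 odd of 11, so P(odd|even moved) = 2/11
By total probability: P(odd) = 6/7*3/11 + 1/7*2/11 = 20/77

20/77


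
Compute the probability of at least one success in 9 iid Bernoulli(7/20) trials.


P(at least one) = 1 - P(none)
P(none) = (1 - 7/20)^9 = (13/20)^9 = 10604499373/512000000000
P(at least one) = 1 - 10604499373/512000000000 = 501395500627/512000000000

501395500627/512000000000


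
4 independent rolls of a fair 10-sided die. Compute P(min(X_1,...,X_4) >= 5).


P(min >= 5) = P(all X_i >= 5) = (P(X_1 >= 5))^4
= (6/10)^4 = (3/5)^4 = 81/625

81/625


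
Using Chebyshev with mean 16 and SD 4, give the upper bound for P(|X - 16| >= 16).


k = 16/4 = 4
Chebyshev: P(|X-mu| >= k*sigma) <= 1/k^2 = 1/4^2 = 1/16

1/16


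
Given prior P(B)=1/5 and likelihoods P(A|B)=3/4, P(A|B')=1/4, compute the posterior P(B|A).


P(A) = P(A|B)P(B) + P(A|B')P(B') = 3/4*1/5 + 1/4*4/5 = 7/20
P(B|A) = P(A|B)P(B)/P(A) = (3/20)/(7/20) = 3/7

3/7


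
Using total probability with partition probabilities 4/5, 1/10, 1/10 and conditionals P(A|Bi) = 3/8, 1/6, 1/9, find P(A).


P(A) = P(A|B1)P(B1) + P(A|B2)P(B2) + P(A|B3)P(B3)
= 3/8*4/5 + 1/6*1/10 + 1/9*1/10
= 3/10 + 1/60 + 1/90 = 59/180

59/180


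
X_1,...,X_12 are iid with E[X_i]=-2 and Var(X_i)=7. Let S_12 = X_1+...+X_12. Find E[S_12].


E[S_n] = n*E[X_1] = 12*-2 = -24

-24


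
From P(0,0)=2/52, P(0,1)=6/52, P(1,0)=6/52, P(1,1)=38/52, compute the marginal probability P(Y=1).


P(Y=1) = P(0,1)+P(1,1) = 6/52 + 38/52 = 44/52 = 11/13

11/13


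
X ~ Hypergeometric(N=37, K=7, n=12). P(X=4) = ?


P(X=4) = C(7,4)*C(30,8) / C(37,12)
= 35*5852925 / 1852482996
= 204852375/1852482996 = 8625/77996

8625/77996


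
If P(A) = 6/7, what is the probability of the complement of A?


P(A') = 1 - P(A) = 1 - 6/7 = 1/7

1/7


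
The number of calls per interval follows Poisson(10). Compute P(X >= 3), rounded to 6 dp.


P(X>=3) = 1 - P(X<=2) = 1 - (e^(-10)*10^0/0! + e^(-10)*10^1/1! + e^(-10)*10^2/2!)
≈ 1 - (0.0000453999 + 0.0004539993 + 0.0022699965)
= 1 - 0.0027693957 = 0.9972306043
≈ 0.997231

0.997231


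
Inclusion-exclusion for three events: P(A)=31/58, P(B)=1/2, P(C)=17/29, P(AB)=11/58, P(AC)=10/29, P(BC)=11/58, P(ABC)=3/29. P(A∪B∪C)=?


P(A∪B∪C) = P(A)+P(B)+P(C) - P(AB)-P(AC)-P(BC) + P(ABC)
= 31/58+1/2+17/29 - 11/58-10/29-11/58 + 3/29
= 1

1


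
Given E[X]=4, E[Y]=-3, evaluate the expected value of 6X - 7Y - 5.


E[6X - 7Y - 5] = 6*E[X] - 7*E[Y] - 5
= (6)*(4) + (-7)*(-3) + (-5)
= 24 + 21 - 5 = 40

40


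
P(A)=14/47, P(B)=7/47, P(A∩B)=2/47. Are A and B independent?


P(A)*P(B) = 14/47*7/47 = 98/2209
P(A∩B) = 2/47 != 98/2209, so not independent

No, A and B are not independent


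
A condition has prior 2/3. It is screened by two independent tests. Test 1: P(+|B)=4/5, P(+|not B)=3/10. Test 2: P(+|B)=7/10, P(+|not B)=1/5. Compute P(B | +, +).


After test 1: P(+) = 4/5*2/3 + 3/10*1/3 = 19/30
P(B|+) = (8/15)/(19/30) = 16/19
After test 2 (use post1 as new prior): P(+) = 7/10*16/19 + 1/5*3/19 = 59/95
P(B|+,+) = (56/95)/(59/95) = 56/59

56/59


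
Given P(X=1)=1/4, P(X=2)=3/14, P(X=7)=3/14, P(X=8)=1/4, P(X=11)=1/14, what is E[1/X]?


E[1/X] = sum(g(x)*P(x))
= 1*1/4 + 1/2*3/14 + 1/7*3/14 + 1/8*1/4 + 1/11*1/14
= 7339/17248

7339/17248


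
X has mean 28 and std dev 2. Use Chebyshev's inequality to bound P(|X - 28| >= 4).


k = 4/2 = 2
Chebyshev: P(|X-mu| >= k*sigma) <= 1/k^2 = 1/2^2 = 1/4

1/4


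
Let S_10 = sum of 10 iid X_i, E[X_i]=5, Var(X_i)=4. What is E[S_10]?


E[S_n] = n*E[X_1] = 10*5 = 50

50


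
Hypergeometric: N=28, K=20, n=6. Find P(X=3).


P(X=3) = C(20,3)*C(8,3) / C(28,6)
= 1140*56 / 376740
= 63840/376740 = 152/897

152/897


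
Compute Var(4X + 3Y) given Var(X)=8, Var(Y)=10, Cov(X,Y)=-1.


Var(4X + 3Y) = 4^2*Var(X) + 3^2*Var(Y) + 2*4*3*Cov(X,Y)
= 16*8 + 9*10 + 24*(-1)
= 128 + 90 - 24 = 194

194


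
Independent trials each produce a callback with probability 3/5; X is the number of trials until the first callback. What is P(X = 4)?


P(X=4) = (1-p)^3 * p = (2/5)^3 * 3/5
= 8/125 * 3/5 = 24/625

24/625


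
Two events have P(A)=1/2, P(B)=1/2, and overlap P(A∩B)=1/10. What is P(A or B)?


P(A∪B) = P(A) + P(B) - P(A∩B)
= 1/2 + 1/2 - 1/10 = 9/10

9/10


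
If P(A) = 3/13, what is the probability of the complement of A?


P(A') = 1 - P(A) = 1 - 3/13 = 10/13

10/13


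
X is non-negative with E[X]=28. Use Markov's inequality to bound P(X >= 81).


Markov: P(X >= a) <= E[X]/a
P(X >= 81) <= 28/81

28/81


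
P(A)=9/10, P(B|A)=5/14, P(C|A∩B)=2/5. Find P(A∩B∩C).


P(A∩B∩C) = P(A) * P(B|A) * P(C|A∩B)
= 9/10 * 5/14 * 2/5
= 9/28 * 2/5 = 9/70

9/70


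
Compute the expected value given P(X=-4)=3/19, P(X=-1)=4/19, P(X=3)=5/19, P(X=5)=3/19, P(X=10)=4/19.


E[X] = sum(x * P(x))
= -4*3/19 - 1*4/19 + 3*5/19 + 5*3/19 + 10*4/19
= 54/19

54/19


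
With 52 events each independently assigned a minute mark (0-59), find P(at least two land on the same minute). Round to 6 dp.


P(all different) = prod((60-i)/60 for i=0..51) = 0.000000
P(at least one match) = 1 - 0.000000 = 1.000000

1.000000


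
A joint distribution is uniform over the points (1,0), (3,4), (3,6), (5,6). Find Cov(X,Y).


E[X]=3, E[Y]=4, E[XY]=15
Cov(X,Y) = E[XY] - E[X]E[Y] = 15 - 3*4 = 3

3


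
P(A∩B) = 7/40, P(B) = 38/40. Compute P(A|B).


P(A|B) = P(A∩B)/P(B) = (7/40)/(38/40) = 7/38

7/38


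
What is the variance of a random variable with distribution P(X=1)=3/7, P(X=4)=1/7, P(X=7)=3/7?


E[X] = 4, E[X^2] = 166/7
Var(X) = E[X^2] - (E[X])^2 = 166/7 - (4)^2 = 54/7

54/7


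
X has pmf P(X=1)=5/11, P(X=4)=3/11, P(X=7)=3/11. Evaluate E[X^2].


E[X^2] = sum(x^2 * P(x))
= 1*5/11 + 16*3/11 + 49*3/11
= 200/11

200/11


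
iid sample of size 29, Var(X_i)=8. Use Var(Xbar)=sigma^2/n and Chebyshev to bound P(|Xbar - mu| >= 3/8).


Var(Xbar) = Var(X)/n = 8/29
Chebyshev: P(|Xbar-mu| >= 3/8) <= Var(Xbar)/(3/8)^2 = (8/29)/(9/64) = 512/261
Bound exceeds 1, so trivial bound: 1

1


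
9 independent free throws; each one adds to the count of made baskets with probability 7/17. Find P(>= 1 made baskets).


P(at least one) = 1 - P(none)
P(none) = (1 - 7/17)^9 = (10/17)^9 = 1000000000/118587876497
P(at least one) = 1 - 1000000000/118587876497 = 117587876497/118587876497

117587876497/118587876497


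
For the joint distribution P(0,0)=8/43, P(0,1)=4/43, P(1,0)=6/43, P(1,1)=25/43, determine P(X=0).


P(X=0) = P(0,0)+P(0,1) = 8/43 + 4/43 = 12/43

12/43


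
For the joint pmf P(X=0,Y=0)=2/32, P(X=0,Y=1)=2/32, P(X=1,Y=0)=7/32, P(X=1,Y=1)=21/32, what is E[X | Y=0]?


P(Y=0) = 9/32
E[X|Y=0] = (0*2 + 1*7)/9 = 7/9

7/9


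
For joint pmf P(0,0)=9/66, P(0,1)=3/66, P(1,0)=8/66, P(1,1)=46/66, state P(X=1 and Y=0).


Read from table: P(X=1, Y=0) = 8/66 = 4/33

4/33


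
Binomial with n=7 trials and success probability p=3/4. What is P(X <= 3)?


P(X<=3) = P(X=0) + P(X=1) + P(X=2) + P(X=3)
= 1/16384 + 21/16384 + 189/16384 + 945/16384
= 289/4096

289/4096


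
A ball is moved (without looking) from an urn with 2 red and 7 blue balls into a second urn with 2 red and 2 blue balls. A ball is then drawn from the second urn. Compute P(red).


P(transfer red) = 2/9; P(transfer blue) = 7/9
If red transferred: Urn II has 3 red of 5, so P(red|red moved) = 3/5
If blue transferred: Urn II has 2 red of 5, so P(red|blue moved) = 2/5
By total probability: P(red) = 2/9*3/5 + 7/9*2/5 = 4/9

4/9


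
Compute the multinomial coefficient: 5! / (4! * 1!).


5! = 120
Denominator: 4!=24 * 1!=1
Coefficient = 120 / 24 = 5

5


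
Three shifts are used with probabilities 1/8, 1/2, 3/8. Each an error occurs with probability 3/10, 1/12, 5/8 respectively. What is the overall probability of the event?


P(A) = P(A|B1)P(B1) + P(A|B2)P(B2) + P(A|B3)P(B3)
= 3/10*1/8 + 1/12*1/2 + 5/8*3/8
= 3/80 + 1/24 + 15/64 = 301/960

301/960


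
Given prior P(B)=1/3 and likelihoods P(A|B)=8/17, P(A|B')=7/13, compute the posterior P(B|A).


P(A) = P(A|B)P(B) + P(A|B')P(B') = 8/17*1/3 + 7/13*2/3 = 114/221
P(B|A) = P(A|B)P(B)/P(A) = (8/51)/(114/221) = 52/171

52/171


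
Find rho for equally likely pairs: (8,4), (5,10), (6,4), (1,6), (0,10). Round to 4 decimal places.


Cov(X,Y) = -4.8000, Var(X) = 9.2000, Var(Y) = 7.3600
rho = Cov/(sqrt(VarX)*sqrt(VarY)) = -0.5833

-0.5833


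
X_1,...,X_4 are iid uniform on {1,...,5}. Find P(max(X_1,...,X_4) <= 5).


P(max <= 5) = P(all X_i <= 5) = (P(X_1 <= 5))^4
= (5/5)^4 = 1^4 = 1

1


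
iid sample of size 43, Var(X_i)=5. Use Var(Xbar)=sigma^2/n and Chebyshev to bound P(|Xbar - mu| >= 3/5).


Var(Xbar) = Var(X)/n = 5/43
Chebyshev: P(|Xbar-mu| >= 3/5) <= Var(Xbar)/(3/5)^2 = (5/43)/(9/25) = 125/387

125/387


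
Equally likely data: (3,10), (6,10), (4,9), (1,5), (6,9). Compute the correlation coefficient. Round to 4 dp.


Cov(X,Y) = 2.6000, Var(X) = 3.6000, Var(Y) = 3.4400
rho = Cov/(sqrt(VarX)*sqrt(VarY)) = 0.7388

0.7388


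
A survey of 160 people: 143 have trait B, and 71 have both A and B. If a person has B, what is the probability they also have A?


P(A|B) = P(A∩B)/P(B) = (71/160)/(143/160) = 71/143

71/143


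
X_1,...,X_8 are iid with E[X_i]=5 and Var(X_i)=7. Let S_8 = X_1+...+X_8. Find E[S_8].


E[S_n] = n*E[X_1] = 8*5 = 40

40


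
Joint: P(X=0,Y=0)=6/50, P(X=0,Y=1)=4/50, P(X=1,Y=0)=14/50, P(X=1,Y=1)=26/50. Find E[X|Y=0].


P(Y=0) = 20/50
E[X|Y=0] = (0*6 + 1*14)/20 = 14/20 = 7/10

7/10


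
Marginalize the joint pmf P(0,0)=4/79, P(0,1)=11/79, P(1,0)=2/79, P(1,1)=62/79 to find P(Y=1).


P(Y=1) = P(0,1)+P(1,1) = 11/79 + 62/79 = 73/79

73/79


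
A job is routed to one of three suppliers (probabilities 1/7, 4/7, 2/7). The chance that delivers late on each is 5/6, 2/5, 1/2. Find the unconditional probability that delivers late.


P(A) = P(A|B1)P(B1) + P(A|B2)P(B2) + P(A|B3)P(B3)
= 5/6*1/7 + 2/5*4/7 + 1/2*2/7
= 5/42 + 8/35 + 1/7 = 103/210

103/210


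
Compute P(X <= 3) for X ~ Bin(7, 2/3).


P(X<=3) = P(X=0) + P(X=1) + P(X=2) + P(X=3)
= 1/2187 + 14/2187 + 28/729 + 280/2187
= 379/2187

379/2187


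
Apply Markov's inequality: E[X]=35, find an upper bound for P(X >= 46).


Markov: P(X >= a) <= E[X]/a
P(X >= 46) <= 35/46

35/46


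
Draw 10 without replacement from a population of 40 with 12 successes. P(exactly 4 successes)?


P(X=4) = C(12,4)*C(28,6) / C(40,10)
= 495*376740 / 847660528
= 186486300/847660528 = 326025/1481924

326025/1481924


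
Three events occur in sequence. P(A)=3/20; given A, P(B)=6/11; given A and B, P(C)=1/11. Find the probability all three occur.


P(A∩B∩C) = P(A) * P(B|A) * P(C|A∩B)
= 3/20 * 6/11 * 1/11
= 9/110 * 1/11 = 9/1210

9/1210


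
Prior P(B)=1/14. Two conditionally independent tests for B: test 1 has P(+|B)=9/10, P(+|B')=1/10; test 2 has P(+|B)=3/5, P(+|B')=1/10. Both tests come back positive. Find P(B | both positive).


After test 1: P(+) = 9/10*1/14 + 1/10*13/14 = 11/70
P(B|+) = (9/140)/(11/70) = 9/22
After test 2 (use post1 as new prior): P(+) = 3/5*9/22 + 1/10*13/22 = 67/220
P(B|+,+) = (27/110)/(67/220) = 54/67

54/67


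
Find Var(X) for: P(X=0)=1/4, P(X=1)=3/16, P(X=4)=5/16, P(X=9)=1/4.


E[X] = 59/16, E[X^2] = 407/16
Var(X) = E[X^2] - (E[X])^2 = 407/16 - (59/16)^2 = 3031/256

3031/256


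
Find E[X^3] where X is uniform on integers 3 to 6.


E[X^3] = (1/4) * sum(x^3 for x=3..6)
= 432/4 = 108

108


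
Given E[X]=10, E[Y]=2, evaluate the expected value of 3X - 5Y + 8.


E[3X - 5Y + 8] = 3*E[X] - 5*E[Y] + 8
= (3)*(10) + (-5)*(2) + (8)
= 30 - 10 + 8 = 28

28


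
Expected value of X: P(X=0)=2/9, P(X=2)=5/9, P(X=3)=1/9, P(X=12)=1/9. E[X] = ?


E[X] = sum(x * P(x))
= 0*2/9 + 2*5/9 + 3*1/9 + 12*1/9
= 25/9

25/9


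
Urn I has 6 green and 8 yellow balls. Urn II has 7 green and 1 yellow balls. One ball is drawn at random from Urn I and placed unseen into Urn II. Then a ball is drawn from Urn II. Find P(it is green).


P(transfer green) = 6/14 = 3/7; P(transfer yellow) = 4/7
If green transferred: Urn II has 8 green of 9, so P(green|green moved) = 8/9
If yellow transferred: Urn II has 7 green of 9, so P(green|yellow moved) = 7/9
By total probability: P(green) = 3/7*8/9 + 4/7*7/9 = 52/63

52/63


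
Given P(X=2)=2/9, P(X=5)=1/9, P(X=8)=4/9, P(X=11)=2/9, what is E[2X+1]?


E[2X+1] = sum(g(x)*P(x))
= 5*2/9 + 11*1/9 + 17*4/9 + 23*2/9
= 15

15


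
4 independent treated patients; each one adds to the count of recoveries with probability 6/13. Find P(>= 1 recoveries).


P(at least one) = 1 - P(none)
P(none) = (1 - 6/13)^4 = (7/13)^4 = 2401/28561
P(at least one) = 1 - 2401/28561 = 26160/28561

26160/28561


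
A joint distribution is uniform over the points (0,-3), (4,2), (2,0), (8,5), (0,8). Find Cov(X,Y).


E[X]=14/5, E[Y]=12/5, E[XY]=48/5
Cov(X,Y) = E[XY] - E[X]E[Y] = 48/5 - 14/5*12/5 = 72/25

72/25


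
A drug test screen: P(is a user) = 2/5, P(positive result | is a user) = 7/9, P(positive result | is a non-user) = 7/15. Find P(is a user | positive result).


P(A) = P(A|B)P(B) + P(A|B')P(B') = 7/9*2/5 + 7/15*3/5 = 133/225
P(B|A) = P(A|B)P(B)/P(A) = (14/45)/(133/225) = 10/19

10/19


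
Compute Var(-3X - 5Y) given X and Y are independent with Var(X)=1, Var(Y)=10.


Independence => Cov(X,Y)=0
Var(-3X - 5Y) = (-3)^2*Var(X) + (-5)^2*Var(Y)
= 9*1 + 25*10 = 259

259


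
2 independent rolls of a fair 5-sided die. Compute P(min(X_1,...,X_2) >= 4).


P(min >= 4) = P(all X_i >= 4) = (P(X_1 >= 4))^2
= (2/5)^2 = 4/25

4/25


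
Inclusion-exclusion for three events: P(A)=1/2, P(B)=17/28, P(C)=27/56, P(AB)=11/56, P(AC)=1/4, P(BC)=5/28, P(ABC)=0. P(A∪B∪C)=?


P(A∪B∪C) = P(A)+P(B)+P(C) - P(AB)-P(AC)-P(BC) + P(ABC)
= 1/2+17/28+27/56 - 11/56-1/4-5/28 + 0
= 27/28

27/28


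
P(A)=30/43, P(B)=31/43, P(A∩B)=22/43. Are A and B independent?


P(A)*P(B) = 30/43*31/43 = 930/1849
P(A∩B) = 22/43 != 930/1849, so not independent

No, A and B are not independent


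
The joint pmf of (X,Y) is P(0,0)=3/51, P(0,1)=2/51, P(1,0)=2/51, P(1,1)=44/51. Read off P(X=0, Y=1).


Read from table: P(X=0, Y=1) = 2/51

2/51


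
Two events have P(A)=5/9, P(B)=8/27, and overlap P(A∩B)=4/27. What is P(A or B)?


P(A∪B) = P(A) + P(B) - P(A∩B)
= 5/9 + 8/27 - 4/27 = 19/27

19/27


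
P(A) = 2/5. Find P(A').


P(A') = 1 - P(A) = 1 - 2/5 = 3/5

3/5


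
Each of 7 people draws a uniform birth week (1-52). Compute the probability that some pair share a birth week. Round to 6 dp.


P(all different) = prod((52-i)/52 for i=0..6) = 0.655863
P(at least one match) = 1 - 0.655863 = 0.344137

0.344137


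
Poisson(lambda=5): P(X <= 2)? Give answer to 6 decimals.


P(X<=2) = e^(-5)*5^0/0! + e^(-5)*5^1/1! + e^(-5)*5^2/2!
≈ 0.0067379470 + 0.0336897350 + 0.0842243375
= 0.1246520195
≈ 0.124652

0.124652


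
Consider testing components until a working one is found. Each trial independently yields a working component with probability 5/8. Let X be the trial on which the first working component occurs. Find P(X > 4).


P(X > 4) = P(first 4 trials all fail) = (1-p)^4 = (3/8)^4 = 81/4096

81/4096


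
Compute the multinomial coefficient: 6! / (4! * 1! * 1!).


6! = 720
Denominator: 4!=24 * 1!=1 * 1!=1
Coefficient = 720 / 24 = 30

30


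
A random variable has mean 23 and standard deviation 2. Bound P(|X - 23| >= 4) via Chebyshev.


k = 4/2 = 2
Chebyshev: P(|X-mu| >= k*sigma) <= 1/k^2 = 1/2^2 = 1/4

1/4


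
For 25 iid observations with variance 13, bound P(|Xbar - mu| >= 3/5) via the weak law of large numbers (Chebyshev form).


Var(Xbar) = Var(X)/n = 13/25
Chebyshev: P(|Xbar-mu| >= 3/5) <= Var(Xbar)/(3/5)^2 = (13/25)/(9/25) = 13/9
Bound exceeds 1, so trivial bound: 1

1


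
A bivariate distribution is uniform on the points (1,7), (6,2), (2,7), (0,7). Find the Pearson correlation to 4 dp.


Cov(X,Y) = -4.6875, Var(X) = 5.1875, Var(Y) = 4.6875
rho = Cov/(sqrt(VarX)*sqrt(VarY)) = -0.9506

-0.9506


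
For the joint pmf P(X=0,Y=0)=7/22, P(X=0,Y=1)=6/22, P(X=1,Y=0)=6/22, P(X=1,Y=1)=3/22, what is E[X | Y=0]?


P(Y=0) = 13/22
E[X|Y=0] = (0*7 + 1*6)/13 = 6/13

6/13


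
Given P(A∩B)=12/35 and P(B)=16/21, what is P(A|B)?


P(A|B) = P(A∩B)/P(B) = (36/105)/(80/105) = 36/80 = 9/20

9/20


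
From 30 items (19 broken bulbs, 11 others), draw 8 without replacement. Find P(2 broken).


P(X=2) = C(19,2)*C(11,6) / C(30,8)
= 171*462 / 5852925
= 79002/5852925 = 2926/216775

2926/216775


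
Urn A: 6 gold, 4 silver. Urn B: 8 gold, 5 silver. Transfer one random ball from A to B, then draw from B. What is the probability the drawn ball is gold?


P(transfer gold) = 6/10 = 3/5; P(transfer silver) = 2/5
If gold transferred: Urn II has 9 gold of 14, so P(gold|gold moved) = 9/14
If silver transferred: Urn II has 8 gold of 14, so P(gold|silver moved) = 4/7
By total probability: P(gold) = 3/5*9/14 + 2/5*4/7 = 43/70

43/70


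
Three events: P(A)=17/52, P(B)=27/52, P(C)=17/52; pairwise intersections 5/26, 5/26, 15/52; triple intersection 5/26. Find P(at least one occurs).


P(A∪B∪C) = P(A)+P(B)+P(C) - P(AB)-P(AC)-P(BC) + P(ABC)
= 17/52+27/52+17/52 - 5/26-5/26-15/52 + 5/26
= 9/13

9/13


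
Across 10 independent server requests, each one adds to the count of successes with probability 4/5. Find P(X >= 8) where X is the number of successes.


P(X>=8) = P(X=8) + P(X=9) + P(X=10)
= 589824/1953125 + 524288/1953125 + 1048576/9765625
= 6619136/9765625

6619136/9765625


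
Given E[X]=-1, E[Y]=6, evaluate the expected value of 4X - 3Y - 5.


E[4X - 3Y - 5] = 4*E[X] - 3*E[Y] - 5
= (4)*(-1) + (-3)*(6) + (-5)
= -4 - 18 - 5 = -27

-27


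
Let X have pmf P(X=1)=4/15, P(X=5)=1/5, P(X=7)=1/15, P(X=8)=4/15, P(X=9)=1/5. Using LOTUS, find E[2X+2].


E[2X+2] = sum(g(x)*P(x))
= 4*4/15 + 12*1/5 + 16*1/15 + 18*4/15 + 20*1/5
= 40/3

40/3


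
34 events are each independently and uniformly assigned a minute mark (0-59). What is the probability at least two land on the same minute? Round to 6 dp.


P(all different) = prod((60-i)/60 for i=0..33) = 0.000007
P(at least one match) = 1 - 0.000007 = 0.999993

0.999993


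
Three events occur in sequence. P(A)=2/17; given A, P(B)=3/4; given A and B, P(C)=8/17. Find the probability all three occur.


P(A∩B∩C) = P(A) * P(B|A) * P(C|A∩B)
= 2/17 * 3/4 * 8/17
= 3/34 * 8/17 = 12/289

12/289


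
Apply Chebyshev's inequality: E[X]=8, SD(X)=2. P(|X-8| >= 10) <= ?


k = 10/2 = 5
Chebyshev: P(|X-mu| >= k*sigma) <= 1/k^2 = 1/5^2 = 1/25

1/25


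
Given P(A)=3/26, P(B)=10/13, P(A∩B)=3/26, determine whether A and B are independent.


P(A)*P(B) = 3/26*10/13 = 15/169
P(A∩B) = 3/26 != 15/169, so not independent

No, A and B are not independent


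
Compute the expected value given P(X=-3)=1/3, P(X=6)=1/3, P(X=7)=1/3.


E[X] = sum(x * P(x))
= -3*1/3 + 6*1/3 + 7*1/3
= 10/3

10/3


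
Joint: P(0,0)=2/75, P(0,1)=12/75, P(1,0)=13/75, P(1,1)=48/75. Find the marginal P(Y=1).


P(Y=1) = P(0,1)+P(1,1) = 12/75 + 48/75 = 60/75 = 4/5

4/5


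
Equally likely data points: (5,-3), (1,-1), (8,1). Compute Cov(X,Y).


E[X]=14/3, E[Y]=-1, E[XY]=-8/3
Cov(X,Y) = E[XY] - E[X]E[Y] = -8/3 - 14/3*-1 = 2

2


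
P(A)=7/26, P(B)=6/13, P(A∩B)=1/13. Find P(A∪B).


P(A∪B) = P(A) + P(B) - P(A∩B)
= 7/26 + 6/13 - 1/13 = 17/26

17/26


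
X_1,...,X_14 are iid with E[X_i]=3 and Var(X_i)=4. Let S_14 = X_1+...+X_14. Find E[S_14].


E[S_n] = n*E[X_1] = 14*3 = 42

42


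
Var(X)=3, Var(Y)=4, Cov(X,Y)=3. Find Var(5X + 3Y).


Var(5X + 3Y) = 5^2*Var(X) + 3^2*Var(Y) + 2*5*3*Cov(X,Y)
= 25*3 + 9*4 + 30*3
= 75 + 36 + 90 = 201

201


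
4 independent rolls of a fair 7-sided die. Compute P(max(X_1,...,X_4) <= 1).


P(max <= 1) = P(all X_i <= 1) = (P(X_1 <= 1))^4
= (1/7)^4 = 1/2401

1/2401


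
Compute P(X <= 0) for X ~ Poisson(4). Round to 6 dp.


P(X<=0) = e^(-4)*4^0/0!
≈ 0.0183156389
≈ 0.018316

0.018316


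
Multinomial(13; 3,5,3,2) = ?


13! = 6227020800
Denominator: 3!=6 * 5!=120 * 3!=6 * 2!=2
Coefficient = 6227020800 / 8640 = 720720

720720


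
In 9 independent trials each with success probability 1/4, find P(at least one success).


P(at least one) = 1 - P(none)
P(none) = (1 - 1/4)^9 = (3/4)^9 = 19683/262144
P(at least one) = 1 - 19683/262144 = 242461/262144

242461/262144


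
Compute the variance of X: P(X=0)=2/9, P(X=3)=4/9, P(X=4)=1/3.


E[X] = 8/3, E[X^2] = 28/3
Var(X) = E[X^2] - (E[X])^2 = 28/3 - (8/3)^2 = 20/9

20/9


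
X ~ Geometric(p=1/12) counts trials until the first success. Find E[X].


For geometric (trials until first success), E[X] = 1/p = 1/(1/12) = 12

12


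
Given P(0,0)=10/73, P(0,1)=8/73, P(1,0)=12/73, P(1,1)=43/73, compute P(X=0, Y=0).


Read from table: P(X=0, Y=0) = 10/73

10/73


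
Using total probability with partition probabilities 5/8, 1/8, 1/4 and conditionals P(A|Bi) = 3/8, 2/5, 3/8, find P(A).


P(A) = P(A|B1)P(B1) + P(A|B2)P(B2) + P(A|B3)P(B3)
= 3/8*5/8 + 2/5*1/8 + 3/8*1/4
= 15/64 + 1/20 + 3/32 = 121/320

121/320


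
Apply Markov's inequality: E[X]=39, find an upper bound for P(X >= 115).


Markov: P(X >= a) <= E[X]/a
P(X >= 115) <= 39/115

39/115


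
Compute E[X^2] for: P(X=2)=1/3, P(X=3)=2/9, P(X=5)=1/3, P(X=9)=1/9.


E[X^2] = sum(x^2 * P(x))
= 4*1/3 + 9*2/9 + 25*1/3 + 81*1/9
= 62/3

62/3


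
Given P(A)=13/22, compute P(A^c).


P(A') = 1 - P(A) = 1 - 13/22 = 9/22

9/22


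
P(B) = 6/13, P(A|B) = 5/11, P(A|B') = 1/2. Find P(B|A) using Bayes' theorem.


P(A) = P(A|B)P(B) + P(A|B')P(B') = 5/11*6/13 + 1/2*7/13 = 137/286
P(B|A) = P(A|B)P(B)/P(A) = (30/143)/(137/286) = 60/137

60/137


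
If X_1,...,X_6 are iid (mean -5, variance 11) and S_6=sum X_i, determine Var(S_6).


By independence, Var(S_n) = n*Var(X_1) = 6*11 = 66

66


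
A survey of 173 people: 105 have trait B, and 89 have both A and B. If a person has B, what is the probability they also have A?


P(A|B) = P(A∩B)/P(B) = (89/173)/(105/173) = 89/105

89/105
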